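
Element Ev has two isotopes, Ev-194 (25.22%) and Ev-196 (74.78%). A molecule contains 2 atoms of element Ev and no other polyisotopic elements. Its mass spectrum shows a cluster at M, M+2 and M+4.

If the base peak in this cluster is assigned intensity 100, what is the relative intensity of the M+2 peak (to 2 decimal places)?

67.45

(0.2522 + 0.7478)^2 gives M 0.0636, M+2 0.3772, M+4 0.5592; the largest is M+4.
P(M+4) = C(2,2) × 0.2522^0 × 0.7478^2 = 1 × 1.0000 × 0.55920484 = 0.559205 (base)
P(M+2) = C(2,1) × 0.2522^1 × 0.7478^1 = 2 × 0.2522 × 0.7478 = 0.377190
Relative intensity = 0.377190 / 0.559205 × 100 = 67.45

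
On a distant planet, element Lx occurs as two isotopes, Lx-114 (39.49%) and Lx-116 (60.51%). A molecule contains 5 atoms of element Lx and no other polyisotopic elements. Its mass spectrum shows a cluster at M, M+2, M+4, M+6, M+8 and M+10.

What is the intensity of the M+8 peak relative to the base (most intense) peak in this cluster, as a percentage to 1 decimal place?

76.6%

Binomial terms of (0.3949 + 0.6051)^5: M 0.0096, M+2 0.0736, M+4 0.2255, M+6 0.3455, M+8 0.2647, M+10 0.0811 → M+6 is the base peak.
P(M+6) = C(5,3) × 0.3949^2 × 0.6051^3 = 10 × 0.15594601 × 0.22155495 = 0.345506 (base)
P(M+8) = C(5,4) × 0.3949^1 × 0.6051^4 = 5 × 0.3949 × 0.1340629 = 0.264707
Relative intensity = 0.264707 / 0.345506 × 100 = 76.6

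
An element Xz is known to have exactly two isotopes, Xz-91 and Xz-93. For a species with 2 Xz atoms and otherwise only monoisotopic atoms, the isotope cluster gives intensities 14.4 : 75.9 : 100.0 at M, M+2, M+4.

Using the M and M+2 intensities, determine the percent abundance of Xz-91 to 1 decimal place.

Write p for the Xz-91 fraction. I(M+2)/I(M) = [C(2,1)·p^1·(1−p)] / p^2 = 2·(1−p)/p = 75.9/14.4 = 5.2708
(1−p)/p = 5.2708/2 = 2.6354  ⇒  p = 1/(1 + 2.6354) = 0.2751
Xz-91: 27.5%, Xz-93: 72.5%.

27.5%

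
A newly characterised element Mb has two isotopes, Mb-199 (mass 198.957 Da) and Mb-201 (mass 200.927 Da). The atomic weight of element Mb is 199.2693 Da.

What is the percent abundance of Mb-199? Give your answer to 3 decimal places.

With x = fraction of Mb-199 (so Mb-201 is 1 − x):
198.957·x + 200.927·(1 − x) = 199.2693
(198.957 − 200.927)·x = 199.2693 − 200.927
x = -1.6577 / -1.970 = 0.84147 → 84.147% Mb-199, 15.853% Mb-201.

84.147%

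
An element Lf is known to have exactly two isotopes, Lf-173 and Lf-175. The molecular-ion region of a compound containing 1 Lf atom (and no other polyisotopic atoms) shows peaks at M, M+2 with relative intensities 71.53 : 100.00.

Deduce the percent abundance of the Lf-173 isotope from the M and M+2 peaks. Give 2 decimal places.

41.70%

If p is the fraction of Lf that is Lf-173, then I(M+2)/I(M) = [C(1,1)·p^0·(1−p)] / p^1 = 1·(1−p)/p = 100.00/71.53 = 1.3980
(1−p)/p = 1.3980/1 = 1.3980  ⇒  p = 1/(1 + 1.3980) = 0.4170
Lf-173: 41.70%, Lf-175: 58.30%.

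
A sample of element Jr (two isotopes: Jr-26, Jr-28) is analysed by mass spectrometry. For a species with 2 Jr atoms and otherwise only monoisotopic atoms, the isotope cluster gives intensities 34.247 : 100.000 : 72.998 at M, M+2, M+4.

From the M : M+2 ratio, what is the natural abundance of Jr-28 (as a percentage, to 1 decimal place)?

59.3%

Let p = fractional abundance of Jr-26. I(M+2)/I(M) = [C(2,1)·p^1·(1−p)] / p^2 = 2·(1−p)/p = 100.000/34.247 = 2.9200
(1−p)/p = 2.9200/2 = 1.4600  ⇒  p = 1/(1 + 1.4600) = 0.4065
Jr-26: 40.7%, Jr-28: 59.3%.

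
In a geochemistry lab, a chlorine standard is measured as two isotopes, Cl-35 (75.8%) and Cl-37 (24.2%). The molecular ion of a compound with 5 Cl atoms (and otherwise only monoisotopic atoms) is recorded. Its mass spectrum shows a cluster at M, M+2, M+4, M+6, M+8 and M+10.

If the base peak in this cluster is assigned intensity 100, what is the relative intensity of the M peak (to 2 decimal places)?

Term probabilities: M 0.2502, M+2 0.3994, M+4 0.2551, M+6 0.0814, M+8 0.0130, M+10 0.0008. Base peak = M+2.
P(M+2) = C(5,1) × 0.758^4 × 0.242^1 = 5 × 0.33012379 × 0.2420 = 0.399450 (base)
P(M) = C(5,0) × 0.758^5 × 0.242^0 = 1 × 0.25023383 × 1.0000 = 0.250234
Relative intensity = 0.250234 / 0.399450 × 100 = 62.64

62.64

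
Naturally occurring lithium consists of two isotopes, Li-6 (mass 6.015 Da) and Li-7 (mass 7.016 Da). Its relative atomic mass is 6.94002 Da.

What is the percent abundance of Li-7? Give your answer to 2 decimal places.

Writing the weighted mean with unknown fraction x of Li-6:
6.015·x + 7.016·(1 − x) = 6.94002
(6.015 − 7.016)·x = 6.94002 − 7.016
x = -0.07598 / -1.001 = 0.07590 → 7.59% Li-6, 92.41% Li-7.

92.41%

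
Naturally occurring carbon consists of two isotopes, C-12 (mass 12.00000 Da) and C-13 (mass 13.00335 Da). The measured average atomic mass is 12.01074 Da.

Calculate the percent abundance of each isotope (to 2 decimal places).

Writing the weighted mean with unknown fraction x of C-12:
12.00000·x + 13.00335·(1 − x) = 12.01074
(12.00000 − 13.00335)·x = 12.01074 − 13.00335
x = -0.99261 / -1.00335 = 0.98930 → 98.93% C-12, 1.07% C-13.

C-12: 98.93%, C-13: 1.07%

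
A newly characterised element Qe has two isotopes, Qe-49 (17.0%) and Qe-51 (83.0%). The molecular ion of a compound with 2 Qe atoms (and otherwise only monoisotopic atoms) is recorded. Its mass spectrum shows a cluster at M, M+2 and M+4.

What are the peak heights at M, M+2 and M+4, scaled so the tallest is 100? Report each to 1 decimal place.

4.2 : 41.0 : 100.0

Expanding (0.170 + 0.830)^2:
P(M) = 0.170^2 = 0.028900
P(M+2) = 2 × 0.170^1 × 0.830^1 = 0.282200
P(M+4) = 0.830^2 = 0.688900
The M+4 peak is largest (0.688900); scaling to 100 gives 4.2 : 41.0 : 100.0.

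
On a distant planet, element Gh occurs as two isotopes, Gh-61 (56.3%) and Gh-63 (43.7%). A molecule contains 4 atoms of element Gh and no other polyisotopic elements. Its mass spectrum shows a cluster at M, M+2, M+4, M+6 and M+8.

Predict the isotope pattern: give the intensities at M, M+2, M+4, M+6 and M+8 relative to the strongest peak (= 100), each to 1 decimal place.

27.7 : 85.9 : 100.0 : 51.7 : 10.0

Each Gh atom is independently Gh-61 (p = 0.563) or Gh-63 (q = 0.437); the cluster is the binomial expansion (p + q)^4.
P(M) = 0.563^4 = 0.100469
P(M+2) = 4 × 0.563^3 × 0.437^1 = 0.311937
P(M+4) = 6 × 0.563^2 × 0.437^2 = 0.363188
P(M+6) = 4 × 0.563^1 × 0.437^3 = 0.187937
P(M+8) = 0.437^4 = 0.036469
The M+4 peak is largest (0.363188); scaling to 100 gives 27.7 : 85.9 : 100.0 : 51.7 : 10.0.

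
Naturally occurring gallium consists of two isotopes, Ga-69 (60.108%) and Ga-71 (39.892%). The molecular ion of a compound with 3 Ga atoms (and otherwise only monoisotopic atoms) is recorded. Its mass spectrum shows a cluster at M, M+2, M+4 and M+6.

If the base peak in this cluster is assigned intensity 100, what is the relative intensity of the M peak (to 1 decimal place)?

50.2

(0.60108 + 0.39892)^3 gives M 0.2172, M+2 0.4324, M+4 0.2870, M+6 0.0635; the largest is M+2.
P(M+2) = C(3,1) × 0.60108^2 × 0.39892^1 = 3 × 0.36129717 × 0.39892 = 0.432386 (base)
P(M) = C(3,0) × 0.60108^3 × 0.39892^0 = 1 × 0.2171685 × 1.0000 = 0.217169
Relative intensity = 0.217169 / 0.432386 × 100 = 50.2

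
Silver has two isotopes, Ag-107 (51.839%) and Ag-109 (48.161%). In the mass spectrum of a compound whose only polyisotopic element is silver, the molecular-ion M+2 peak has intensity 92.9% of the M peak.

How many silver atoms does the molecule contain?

With n Ag atoms, P(M+2)/P(M) = C(n,1)·p^(n−1)q / p^n = n·q/p = n · 0.48161/0.51839.
n = 0.929 × 0.51839/0.48161 = 1.00 ≈ 1

1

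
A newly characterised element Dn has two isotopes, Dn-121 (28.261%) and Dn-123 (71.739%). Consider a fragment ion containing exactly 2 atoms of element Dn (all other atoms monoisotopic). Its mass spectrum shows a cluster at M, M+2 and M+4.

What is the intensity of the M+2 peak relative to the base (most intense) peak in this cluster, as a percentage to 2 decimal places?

78.79%

(0.28261 + 0.71739)^2 gives M 0.0799, M+2 0.4055, M+4 0.5146; the largest is M+4.
P(M+4) = C(2,2) × 0.28261^0 × 0.71739^2 = 1 × 1.0000 × 0.51464841 = 0.514648 (base)
P(M+2) = C(2,1) × 0.28261^1 × 0.71739^1 = 2 × 0.28261 × 0.71739 = 0.405483
Relative intensity = 0.405483 / 0.514648 × 100 = 78.79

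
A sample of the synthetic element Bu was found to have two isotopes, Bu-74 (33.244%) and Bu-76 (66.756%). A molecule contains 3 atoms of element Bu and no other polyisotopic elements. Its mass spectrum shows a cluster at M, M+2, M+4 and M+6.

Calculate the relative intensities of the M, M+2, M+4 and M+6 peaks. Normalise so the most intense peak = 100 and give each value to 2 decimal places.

The 3 Bu atoms are independent, so intensities follow the terms of (0.33244 + 0.66756)^3.
P(M) = 0.33244^3 = 0.036740
P(M+2) = 3 × 0.33244^2 × 0.66756^1 = 0.221329
P(M+4) = 3 × 0.33244^1 × 0.66756^2 = 0.444442
P(M+6) = 0.66756^3 = 0.297489
The M+4 peak is largest (0.444442); scaling to 100 gives 8.27 : 49.80 : 100.00 : 66.94.

8.27 : 49.80 : 100.00 : 66.94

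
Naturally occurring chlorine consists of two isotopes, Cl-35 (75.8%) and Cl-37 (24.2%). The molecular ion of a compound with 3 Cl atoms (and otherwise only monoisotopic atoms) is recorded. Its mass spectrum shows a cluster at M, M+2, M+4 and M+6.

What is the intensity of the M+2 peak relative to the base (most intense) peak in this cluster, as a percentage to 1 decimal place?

Term probabilities: M 0.4355, M+2 0.4171, M+4 0.1332, M+6 0.0142. Base peak = M.
P(M) = C(3,0) × 0.758^3 × 0.242^0 = 1 × 0.43551951 × 1.0000 = 0.435520 (base)
P(M+2) = C(3,1) × 0.758^2 × 0.242^1 = 3 × 0.574564 × 0.2420 = 0.417133
Relative intensity = 0.417133 / 0.435520 × 100 = 95.8

95.8%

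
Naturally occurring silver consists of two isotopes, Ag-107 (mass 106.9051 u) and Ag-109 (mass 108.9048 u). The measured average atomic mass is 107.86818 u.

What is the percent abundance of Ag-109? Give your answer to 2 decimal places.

48.16%

Writing the weighted mean with unknown fraction x of Ag-107:
106.9051·x + 108.9048·(1 − x) = 107.86818
(106.9051 − 108.9048)·x = 107.86818 − 108.9048
x = -1.03662 / -1.9997 = 0.51839 → 51.84% Ag-107, 48.16% Ag-109.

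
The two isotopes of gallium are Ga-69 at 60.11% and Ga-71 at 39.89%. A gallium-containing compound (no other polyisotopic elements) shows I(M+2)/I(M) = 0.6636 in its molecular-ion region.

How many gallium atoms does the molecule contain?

1

The M+2/M ratio from n Ga atoms is n · q/p = n · 0.3989/0.6011.
n = 0.6636 × 0.6011/0.3989 = 1.00 ≈ 1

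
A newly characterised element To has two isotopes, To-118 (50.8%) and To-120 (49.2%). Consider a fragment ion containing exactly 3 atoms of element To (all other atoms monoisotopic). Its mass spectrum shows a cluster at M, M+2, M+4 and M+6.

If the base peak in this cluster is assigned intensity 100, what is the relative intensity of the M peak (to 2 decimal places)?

34.42

Binomial terms of (0.508 + 0.492)^3: M 0.1311, M+2 0.3809, M+4 0.3689, M+6 0.1191 → M+2 is the base peak.
P(M+2) = C(3,1) × 0.508^2 × 0.492^1 = 3 × 0.258064 × 0.4920 = 0.380902 (base)
P(M) = C(3,0) × 0.508^3 × 0.492^0 = 1 × 0.13109651 × 1.0000 = 0.131097
Relative intensity = 0.131097 / 0.380902 × 100 = 34.42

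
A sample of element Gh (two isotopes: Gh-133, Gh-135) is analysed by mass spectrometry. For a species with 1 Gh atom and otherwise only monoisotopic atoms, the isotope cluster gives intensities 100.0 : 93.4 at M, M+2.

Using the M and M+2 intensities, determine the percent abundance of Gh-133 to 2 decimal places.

51.71%

Let p = fractional abundance of Gh-133. I(M+2)/I(M) = [C(1,1)·p^0·(1−p)] / p^1 = 1·(1−p)/p = 93.4/100.0 = 0.9340
(1−p)/p = 0.9340/1 = 0.9340  ⇒  p = 1/(1 + 0.9340) = 0.5171
Gh-133: 51.71%, Gh-135: 48.29%.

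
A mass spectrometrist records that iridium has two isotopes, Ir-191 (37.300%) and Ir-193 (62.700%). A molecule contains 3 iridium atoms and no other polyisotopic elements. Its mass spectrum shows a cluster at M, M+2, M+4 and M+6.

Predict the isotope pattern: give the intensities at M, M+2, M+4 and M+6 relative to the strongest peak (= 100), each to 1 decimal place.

11.8 : 59.5 : 100.0 : 56.0

The 3 Ir atoms are independent, so intensities follow the terms of (0.37300 + 0.62700)^3.
P(M) = 0.37300^3 = 0.051895
P(M+2) = 3 × 0.37300^2 × 0.62700^1 = 0.261702
P(M+4) = 3 × 0.37300^1 × 0.62700^2 = 0.439911
P(M+6) = 0.62700^3 = 0.246492
The M+4 peak is largest (0.439911); scaling to 100 gives 11.8 : 59.5 : 100.0 : 56.0.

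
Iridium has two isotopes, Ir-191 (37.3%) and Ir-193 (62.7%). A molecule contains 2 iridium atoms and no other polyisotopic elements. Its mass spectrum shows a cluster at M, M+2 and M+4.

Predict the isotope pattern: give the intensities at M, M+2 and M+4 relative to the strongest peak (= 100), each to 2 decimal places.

29.74 : 100.00 : 84.05

Expanding (0.373 + 0.627)^2:
P(M) = 0.373^2 = 0.139129
P(M+2) = 2 × 0.373^1 × 0.627^1 = 0.467742
P(M+4) = 0.627^2 = 0.393129
The M+2 peak is largest (0.467742); scaling to 100 gives 29.74 : 100.00 : 84.05.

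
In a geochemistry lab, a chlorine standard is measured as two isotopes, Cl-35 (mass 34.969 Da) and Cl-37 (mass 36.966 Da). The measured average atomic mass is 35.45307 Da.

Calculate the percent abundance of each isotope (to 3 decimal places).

Cl-35: 75.760%, Cl-37: 24.240%

With x = fraction of Cl-35 (so Cl-37 is 1 − x):
34.969·x + 36.966·(1 − x) = 35.45307
(34.969 − 36.966)·x = 35.45307 − 36.966
x = -1.51293 / -1.997 = 0.75760 → 75.760% Cl-35, 24.240% Cl-37.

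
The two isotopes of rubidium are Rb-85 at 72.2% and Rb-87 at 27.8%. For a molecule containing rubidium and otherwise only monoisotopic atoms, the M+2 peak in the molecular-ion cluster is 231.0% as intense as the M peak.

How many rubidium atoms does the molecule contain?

The M+2/M ratio from n Rb atoms is n · q/p = n · 0.278/0.722.
n = 2.310 × 0.722/0.278 = 6.00 ≈ 6

6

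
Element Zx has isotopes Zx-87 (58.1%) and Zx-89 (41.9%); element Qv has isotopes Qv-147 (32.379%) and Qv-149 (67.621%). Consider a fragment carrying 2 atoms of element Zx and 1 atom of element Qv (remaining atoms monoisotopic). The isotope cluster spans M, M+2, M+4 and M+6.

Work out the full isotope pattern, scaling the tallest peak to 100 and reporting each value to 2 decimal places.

Element Zx pattern (n=2): 0.337561 : 0.486878 : 0.175561
Element Qv pattern (n=1): 0.32379 : 0.67621
Convolve the two distributions (both contribute in 2-u steps):
  M: 0.337561×0.32379 = 0.109299
  M+2: 0.337561×0.67621 + 0.486878×0.32379 = 0.385908
  M+4: 0.486878×0.67621 + 0.175561×0.32379 = 0.386077
  M+6: 0.175561×0.67621 = 0.118716
Scale to base peak (0.386077) = 100: 28.31 : 99.96 : 100.00 : 30.75

28.31 : 99.96 : 100.00 : 30.75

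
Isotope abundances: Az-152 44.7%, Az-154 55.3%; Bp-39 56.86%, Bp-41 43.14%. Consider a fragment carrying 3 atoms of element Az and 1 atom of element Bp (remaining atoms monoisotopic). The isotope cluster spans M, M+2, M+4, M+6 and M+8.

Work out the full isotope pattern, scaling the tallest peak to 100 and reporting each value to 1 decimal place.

Element Az pattern (n=3): 0.08931462 : 0.33148313 : 0.41008987 : 0.16911238
Element Bp pattern (n=1): 0.5686 : 0.4314
Convolve the two distributions (both contribute in 2-u steps):
  M: 0.08931462×0.5686 = 0.050784
  M+2: 0.08931462×0.4314 + 0.33148313×0.5686 = 0.227012
  M+4: 0.33148313×0.4314 + 0.41008987×0.5686 = 0.376179
  M+6: 0.41008987×0.4314 + 0.16911238×0.5686 = 0.273070
  M+8: 0.16911238×0.4314 = 0.072955
Scale to base peak (0.376179) = 100: 13.5 : 60.3 : 100.0 : 72.6 : 19.4

13.5 : 60.3 : 100.0 : 72.6 : 19.4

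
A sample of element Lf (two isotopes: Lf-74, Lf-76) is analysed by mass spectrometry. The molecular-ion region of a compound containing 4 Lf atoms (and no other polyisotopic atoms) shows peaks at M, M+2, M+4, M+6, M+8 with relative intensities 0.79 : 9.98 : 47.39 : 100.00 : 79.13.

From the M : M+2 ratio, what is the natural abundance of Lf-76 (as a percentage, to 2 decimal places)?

Write p for the Lf-74 fraction. I(M+2)/I(M) = [C(4,1)·p^3·(1−p)] / p^4 = 4·(1−p)/p = 9.98/0.79 = 12.6329
(1−p)/p = 12.6329/4 = 3.1582  ⇒  p = 1/(1 + 3.1582) = 0.2405
Lf-74: 24.05%, Lf-76: 75.95%.

75.95%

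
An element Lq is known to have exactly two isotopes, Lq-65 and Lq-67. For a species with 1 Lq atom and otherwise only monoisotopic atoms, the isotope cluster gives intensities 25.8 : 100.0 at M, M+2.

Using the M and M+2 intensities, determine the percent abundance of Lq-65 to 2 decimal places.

Write p for the Lq-65 fraction. I(M+2)/I(M) = [C(1,1)·p^0·(1−p)] / p^1 = 1·(1−p)/p = 100.0/25.8 = 3.8760
(1−p)/p = 3.8760/1 = 3.8760  ⇒  p = 1/(1 + 3.8760) = 0.2051
Lq-65: 20.51%, Lq-67: 79.49%.

20.51%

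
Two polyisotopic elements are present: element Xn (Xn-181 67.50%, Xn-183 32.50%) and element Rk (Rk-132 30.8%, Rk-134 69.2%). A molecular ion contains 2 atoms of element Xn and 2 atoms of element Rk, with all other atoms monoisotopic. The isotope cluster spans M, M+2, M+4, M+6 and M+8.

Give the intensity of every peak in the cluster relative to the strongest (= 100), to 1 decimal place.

10.4 : 56.8 : 100.0 : 61.4 : 12.2

Element Xn pattern (n=2): 0.455625 : 0.43875 : 0.105625
Element Rk pattern (n=2): 0.094864 : 0.426272 : 0.478864
Convolve the two distributions (both contribute in 2-u steps):
  M: 0.455625×0.094864 = 0.043222
  M+2: 0.455625×0.426272 + 0.43875×0.094864 = 0.235842
  M+4: 0.455625×0.478864 + 0.43875×0.426272 + 0.105625×0.094864 = 0.415229
  M+6: 0.43875×0.478864 + 0.105625×0.426272 = 0.255127
  M+8: 0.105625×0.478864 = 0.050580
Scale to base peak (0.415229) = 100: 10.4 : 56.8 : 100.0 : 61.4 : 12.2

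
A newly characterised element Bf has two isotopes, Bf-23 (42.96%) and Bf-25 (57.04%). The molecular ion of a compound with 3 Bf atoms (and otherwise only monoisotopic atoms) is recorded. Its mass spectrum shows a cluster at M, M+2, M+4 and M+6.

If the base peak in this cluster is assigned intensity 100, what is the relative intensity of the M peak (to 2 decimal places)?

Term probabilities: M 0.0793, M+2 0.3158, M+4 0.4193, M+6 0.1856. Base peak = M+4.
P(M+4) = C(3,2) × 0.4296^1 × 0.5704^2 = 3 × 0.4296 × 0.32535616 = 0.419319 (base)
P(M) = C(3,0) × 0.4296^3 × 0.5704^0 = 1 × 0.07928533 × 1.0000 = 0.079285
Relative intensity = 0.079285 / 0.419319 × 100 = 18.91

18.91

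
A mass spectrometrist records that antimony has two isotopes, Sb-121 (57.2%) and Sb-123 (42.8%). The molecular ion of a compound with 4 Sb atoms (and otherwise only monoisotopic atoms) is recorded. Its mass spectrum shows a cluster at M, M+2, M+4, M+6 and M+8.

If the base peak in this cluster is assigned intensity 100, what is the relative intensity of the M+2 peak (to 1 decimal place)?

89.1

(0.572 + 0.428)^4 gives M 0.1070, M+2 0.3204, M+4 0.3596, M+6 0.1794, M+8 0.0336; the largest is M+4.
P(M+4) = C(4,2) × 0.572^2 × 0.428^2 = 6 × 0.327184 × 0.183184 = 0.359609 (base)
P(M+2) = C(4,1) × 0.572^3 × 0.428^1 = 4 × 0.18714925 × 0.4280 = 0.320400
Relative intensity = 0.320400 / 0.359609 × 100 = 89.1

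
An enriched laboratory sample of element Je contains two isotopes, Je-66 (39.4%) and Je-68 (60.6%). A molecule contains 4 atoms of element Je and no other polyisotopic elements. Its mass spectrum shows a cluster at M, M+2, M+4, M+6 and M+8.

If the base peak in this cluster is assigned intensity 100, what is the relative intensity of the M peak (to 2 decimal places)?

Term probabilities: M 0.0241, M+2 0.1483, M+4 0.3420, M+6 0.3507, M+8 0.1349. Base peak = M+6.
P(M+6) = C(4,3) × 0.394^1 × 0.606^3 = 4 × 0.3940 × 0.22254502 = 0.350731 (base)
P(M) = C(4,0) × 0.394^4 × 0.606^0 = 1 × 0.02409822 × 1.0000 = 0.024098
Relative intensity = 0.024098 / 0.350731 × 100 = 6.87

6.87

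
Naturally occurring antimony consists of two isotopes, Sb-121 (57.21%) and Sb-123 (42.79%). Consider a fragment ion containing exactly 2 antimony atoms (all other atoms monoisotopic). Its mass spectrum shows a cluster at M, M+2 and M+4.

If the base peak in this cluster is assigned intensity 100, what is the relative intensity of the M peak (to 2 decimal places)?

Term probabilities: M 0.3273, M+2 0.4896, M+4 0.1831. Base peak = M+2.
P(M+2) = C(2,1) × 0.5721^1 × 0.4279^1 = 2 × 0.5721 × 0.4279 = 0.489603 (base)
P(M) = C(2,0) × 0.5721^2 × 0.4279^0 = 1 × 0.32729841 × 1.0000 = 0.327298
Relative intensity = 0.327298 / 0.489603 × 100 = 66.85

66.85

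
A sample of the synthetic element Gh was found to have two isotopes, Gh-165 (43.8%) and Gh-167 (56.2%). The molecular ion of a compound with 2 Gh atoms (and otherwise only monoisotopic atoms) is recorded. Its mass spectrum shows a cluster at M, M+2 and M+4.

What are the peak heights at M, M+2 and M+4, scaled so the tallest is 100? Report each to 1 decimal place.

The 2 Gh atoms are independent, so intensities follow the terms of (0.438 + 0.562)^2.
P(M) = 0.438^2 = 0.191844
P(M+2) = 2 × 0.438^1 × 0.562^1 = 0.492312
P(M+4) = 0.562^2 = 0.315844
The M+2 peak is largest (0.492312); scaling to 100 gives 39.0 : 100.0 : 64.2.

39.0 : 100.0 : 64.2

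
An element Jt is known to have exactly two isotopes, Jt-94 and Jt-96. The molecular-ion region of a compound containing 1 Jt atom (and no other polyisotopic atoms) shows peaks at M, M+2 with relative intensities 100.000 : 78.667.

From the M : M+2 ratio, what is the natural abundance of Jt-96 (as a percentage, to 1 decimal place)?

44.0%

Let p = fractional abundance of Jt-94. I(M+2)/I(M) = [C(1,1)·p^0·(1−p)] / p^1 = 1·(1−p)/p = 78.667/100.000 = 0.7867
(1−p)/p = 0.7867/1 = 0.7867  ⇒  p = 1/(1 + 0.7867) = 0.5597
Jt-94: 56.0%, Jt-96: 44.0%.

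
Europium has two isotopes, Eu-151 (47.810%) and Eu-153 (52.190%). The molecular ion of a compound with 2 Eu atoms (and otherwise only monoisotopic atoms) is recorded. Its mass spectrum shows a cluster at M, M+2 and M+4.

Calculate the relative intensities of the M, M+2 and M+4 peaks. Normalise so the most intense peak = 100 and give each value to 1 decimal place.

The 2 Eu atoms are independent, so intensities follow the terms of (0.47810 + 0.52190)^2.
P(M) = 0.47810^2 = 0.228580
P(M+2) = 2 × 0.47810^1 × 0.52190^1 = 0.499041
P(M+4) = 0.52190^2 = 0.272380
The M+2 peak is largest (0.499041); scaling to 100 gives 45.8 : 100.0 : 54.6.

45.8 : 100.0 : 54.6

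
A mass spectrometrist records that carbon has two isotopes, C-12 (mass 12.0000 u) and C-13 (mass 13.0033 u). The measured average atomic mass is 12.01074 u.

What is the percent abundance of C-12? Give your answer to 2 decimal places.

98.93%

Writing the weighted mean with unknown fraction x of C-12:
12.0000·x + 13.0033·(1 − x) = 12.01074
(12.0000 − 13.0033)·x = 12.01074 − 13.0033
x = -0.99256 / -1.0033 = 0.98930 → 98.93% C-12, 1.07% C-13.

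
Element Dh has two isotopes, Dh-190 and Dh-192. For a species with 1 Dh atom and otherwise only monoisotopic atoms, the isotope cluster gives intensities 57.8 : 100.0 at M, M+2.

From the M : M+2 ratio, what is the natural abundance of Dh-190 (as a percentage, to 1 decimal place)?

Let p = fractional abundance of Dh-190. I(M+2)/I(M) = [C(1,1)·p^0·(1−p)] / p^1 = 1·(1−p)/p = 100.0/57.8 = 1.7301
(1−p)/p = 1.7301/1 = 1.7301  ⇒  p = 1/(1 + 1.7301) = 0.3663
Dh-190: 36.6%, Dh-192: 63.4%.

36.6%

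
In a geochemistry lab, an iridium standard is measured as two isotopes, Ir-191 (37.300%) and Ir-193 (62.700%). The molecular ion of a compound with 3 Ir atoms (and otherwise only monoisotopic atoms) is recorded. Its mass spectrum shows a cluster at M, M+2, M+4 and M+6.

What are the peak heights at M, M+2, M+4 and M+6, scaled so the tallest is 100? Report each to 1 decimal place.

The 3 Ir atoms are independent, so intensities follow the terms of (0.37300 + 0.62700)^3.
P(M) = 0.37300^3 = 0.051895
P(M+2) = 3 × 0.37300^2 × 0.62700^1 = 0.261702
P(M+4) = 3 × 0.37300^1 × 0.62700^2 = 0.439911
P(M+6) = 0.62700^3 = 0.246492
The M+4 peak is largest (0.439911); scaling to 100 gives 11.8 : 59.5 : 100.0 : 56.0.

11.8 : 59.5 : 100.0 : 56.0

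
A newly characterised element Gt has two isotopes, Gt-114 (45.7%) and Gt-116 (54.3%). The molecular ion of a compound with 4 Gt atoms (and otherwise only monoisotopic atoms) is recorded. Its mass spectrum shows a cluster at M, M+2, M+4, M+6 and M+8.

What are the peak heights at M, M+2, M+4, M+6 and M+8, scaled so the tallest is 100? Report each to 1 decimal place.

The 4 Gt atoms are independent, so intensities follow the terms of (0.457 + 0.543)^4.
P(M) = 0.457^4 = 0.043618
P(M+2) = 4 × 0.457^3 × 0.543^1 = 0.207304
P(M+4) = 6 × 0.457^2 × 0.543^2 = 0.369474
P(M+6) = 4 × 0.457^1 × 0.543^3 = 0.292668
P(M+8) = 0.543^4 = 0.086936
The M+4 peak is largest (0.369474); scaling to 100 gives 11.8 : 56.1 : 100.0 : 79.2 : 23.5.

11.8 : 56.1 : 100.0 : 79.2 : 23.5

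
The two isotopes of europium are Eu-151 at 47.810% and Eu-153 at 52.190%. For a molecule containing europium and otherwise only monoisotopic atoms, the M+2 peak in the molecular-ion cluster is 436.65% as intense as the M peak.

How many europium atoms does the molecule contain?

4

The M+2/M ratio from n Eu atoms is n · q/p = n · 0.52190/0.47810.
n = 4.3665 × 0.47810/0.52190 = 4.00 ≈ 4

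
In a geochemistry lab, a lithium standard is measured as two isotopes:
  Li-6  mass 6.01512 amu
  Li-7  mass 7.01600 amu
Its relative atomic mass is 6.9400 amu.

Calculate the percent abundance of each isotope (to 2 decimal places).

With x = fraction of Li-6 (so Li-7 is 1 − x):
6.01512·x + 7.01600·(1 − x) = 6.9400
(6.01512 − 7.01600)·x = 6.9400 − 7.01600
x = -0.07600 / -1.00088 = 0.07593 → 7.59% Li-6, 92.41% Li-7.

Li-6: 7.59%, Li-7: 92.41%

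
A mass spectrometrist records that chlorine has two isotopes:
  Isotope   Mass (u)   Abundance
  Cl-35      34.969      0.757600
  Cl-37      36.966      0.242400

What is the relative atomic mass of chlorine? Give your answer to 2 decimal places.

35.45 u

Weight each isotope mass by its fractional abundance: 0.757600 × 34.969 + 0.242400 × 36.966
= 26.4925 + 8.9606 = 35.4531 u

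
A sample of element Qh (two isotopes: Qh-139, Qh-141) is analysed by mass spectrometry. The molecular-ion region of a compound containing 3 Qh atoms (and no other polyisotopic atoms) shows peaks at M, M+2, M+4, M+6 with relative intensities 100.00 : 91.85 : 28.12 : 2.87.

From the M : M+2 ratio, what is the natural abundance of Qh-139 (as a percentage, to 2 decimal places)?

Write p for the Qh-139 fraction. I(M+2)/I(M) = [C(3,1)·p^2·(1−p)] / p^3 = 3·(1−p)/p = 91.85/100.00 = 0.9185
(1−p)/p = 0.9185/3 = 0.3062  ⇒  p = 1/(1 + 0.3062) = 0.7656
Qh-139: 76.56%, Qh-141: 23.44%.

76.56%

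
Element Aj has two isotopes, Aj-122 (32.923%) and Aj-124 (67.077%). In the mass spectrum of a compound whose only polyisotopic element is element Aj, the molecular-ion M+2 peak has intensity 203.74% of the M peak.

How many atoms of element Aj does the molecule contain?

1

For n independent Aj atoms, I(M+2)/I(M) = n · (abundance Aj-124) / (abundance Aj-122) = n · 0.67077/0.32923.
n = 2.0374 × 0.32923/0.67077 = 1.00 ≈ 1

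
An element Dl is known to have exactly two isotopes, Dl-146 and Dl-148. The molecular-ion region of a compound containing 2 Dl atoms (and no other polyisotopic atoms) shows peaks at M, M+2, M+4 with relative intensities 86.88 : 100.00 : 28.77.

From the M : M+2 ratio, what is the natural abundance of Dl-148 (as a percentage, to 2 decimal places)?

36.53%

Write p for the Dl-146 fraction. I(M+2)/I(M) = [C(2,1)·p^1·(1−p)] / p^2 = 2·(1−p)/p = 100.00/86.88 = 1.1510
(1−p)/p = 1.1510/2 = 0.5755  ⇒  p = 1/(1 + 0.5755) = 0.6347
Dl-146: 63.47%, Dl-148: 36.53%.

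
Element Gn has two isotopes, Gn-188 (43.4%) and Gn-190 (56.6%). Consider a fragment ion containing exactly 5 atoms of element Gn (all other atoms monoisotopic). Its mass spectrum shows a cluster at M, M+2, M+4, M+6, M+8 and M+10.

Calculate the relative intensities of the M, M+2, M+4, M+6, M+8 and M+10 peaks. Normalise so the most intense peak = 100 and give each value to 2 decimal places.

4.51 : 29.40 : 76.68 : 100.00 : 65.21 : 17.01

Expanding (0.434 + 0.566)^5:
P(M) = 0.434^5 = 0.015397
P(M+2) = 5 × 0.434^4 × 0.566^1 = 0.100403
P(M+4) = 10 × 0.434^3 × 0.566^2 = 0.261880
P(M+6) = 10 × 0.434^2 × 0.566^3 = 0.341530
P(M+8) = 5 × 0.434^1 × 0.566^4 = 0.222703
P(M+10) = 0.566^5 = 0.058087
The M+6 peak is largest (0.341530); scaling to 100 gives 4.51 : 29.40 : 76.68 : 100.00 : 65.21 : 17.01.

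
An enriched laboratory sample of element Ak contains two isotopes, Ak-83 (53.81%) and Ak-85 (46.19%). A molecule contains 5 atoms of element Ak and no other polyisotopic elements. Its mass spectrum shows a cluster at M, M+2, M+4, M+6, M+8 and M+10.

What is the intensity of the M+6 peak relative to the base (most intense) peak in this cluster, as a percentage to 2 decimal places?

85.84%

(0.5381 + 0.4619)^5 gives M 0.0451, M+2 0.1936, M+4 0.3324, M+6 0.2853, M+8 0.1225, M+10 0.0210; the largest is M+4.
P(M+4) = C(5,2) × 0.5381^3 × 0.4619^2 = 10 × 0.15580772 × 0.21335161 = 0.332418 (base)
P(M+6) = C(5,3) × 0.5381^2 × 0.4619^3 = 10 × 0.28955161 × 0.09854711 = 0.285345
Relative intensity = 0.285345 / 0.332418 × 100 = 85.84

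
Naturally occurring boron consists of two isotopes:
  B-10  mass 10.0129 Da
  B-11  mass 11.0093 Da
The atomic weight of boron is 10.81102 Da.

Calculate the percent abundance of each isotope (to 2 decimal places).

With x = fraction of B-10 (so B-11 is 1 − x):
10.0129·x + 11.0093·(1 − x) = 10.81102
(10.0129 − 11.0093)·x = 10.81102 − 11.0093
x = -0.19828 / -0.9964 = 0.19900 → 19.90% B-10, 80.10% B-11.

B-10: 19.90%, B-11: 80.10%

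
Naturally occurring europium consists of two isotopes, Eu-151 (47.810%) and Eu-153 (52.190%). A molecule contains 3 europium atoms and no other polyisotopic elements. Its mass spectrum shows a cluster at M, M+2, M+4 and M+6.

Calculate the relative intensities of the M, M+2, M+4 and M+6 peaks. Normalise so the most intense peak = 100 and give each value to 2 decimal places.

27.97 : 91.61 : 100.00 : 36.39

The 3 Eu atoms are independent, so intensities follow the terms of (0.47810 + 0.52190)^3.
P(M) = 0.47810^3 = 0.109284
P(M+2) = 3 × 0.47810^2 × 0.52190^1 = 0.357887
P(M+4) = 3 × 0.47810^1 × 0.52190^2 = 0.390674
P(M+6) = 0.52190^3 = 0.142155
The M+4 peak is largest (0.390674); scaling to 100 gives 27.97 : 91.61 : 100.00 : 36.39.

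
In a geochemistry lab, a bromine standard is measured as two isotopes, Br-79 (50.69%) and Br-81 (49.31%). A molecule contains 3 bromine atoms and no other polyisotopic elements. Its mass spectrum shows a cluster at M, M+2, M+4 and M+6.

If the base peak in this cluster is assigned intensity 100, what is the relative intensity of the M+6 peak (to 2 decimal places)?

31.54

(0.5069 + 0.4931)^3 gives M 0.1302, M+2 0.3801, M+4 0.3698, M+6 0.1199; the largest is M+2.
P(M+2) = C(3,1) × 0.5069^2 × 0.4931^1 = 3 × 0.25694761 × 0.4931 = 0.380103 (base)
P(M+6) = C(3,3) × 0.5069^0 × 0.4931^3 = 1 × 1.0000 × 0.11989609 = 0.119896
Relative intensity = 0.119896 / 0.380103 × 100 = 31.54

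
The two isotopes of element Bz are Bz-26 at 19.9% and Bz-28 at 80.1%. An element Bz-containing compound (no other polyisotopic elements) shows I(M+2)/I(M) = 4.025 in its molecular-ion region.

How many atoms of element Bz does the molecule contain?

The M+2/M ratio from n Bz atoms is n · q/p = n · 0.801/0.199.
n = 4.025 × 0.199/0.801 = 1.00 ≈ 1

1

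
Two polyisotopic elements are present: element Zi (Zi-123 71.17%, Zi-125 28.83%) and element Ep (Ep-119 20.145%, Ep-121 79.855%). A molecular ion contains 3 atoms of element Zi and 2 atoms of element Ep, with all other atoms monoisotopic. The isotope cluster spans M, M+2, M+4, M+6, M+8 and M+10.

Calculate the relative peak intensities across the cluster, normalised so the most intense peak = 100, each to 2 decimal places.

Element Zi pattern (n=3): 0.36048807 : 0.43808646 : 0.17746287 : 0.0239626
Element Ep pattern (n=2): 0.0405821 : 0.32173579 : 0.6376821
Convolve the two distributions (both contribute in 2-u steps):
  M: 0.36048807×0.0405821 = 0.014629
  M+2: 0.36048807×0.32173579 + 0.43808646×0.0405821 = 0.133760
  M+4: 0.36048807×0.6376821 + 0.43808646×0.32173579 + 0.17746287×0.0405821 = 0.378027
  M+6: 0.43808646×0.6376821 + 0.17746287×0.32173579 + 0.0239626×0.0405821 = 0.337429
  M+8: 0.17746287×0.6376821 + 0.0239626×0.32173579 = 0.120875
  M+10: 0.0239626×0.6376821 = 0.015281
Scale to base peak (0.378027) = 100: 3.87 : 35.38 : 100.00 : 89.26 : 31.98 : 4.04

3.87 : 35.38 : 100.00 : 89.26 : 31.98 : 4.04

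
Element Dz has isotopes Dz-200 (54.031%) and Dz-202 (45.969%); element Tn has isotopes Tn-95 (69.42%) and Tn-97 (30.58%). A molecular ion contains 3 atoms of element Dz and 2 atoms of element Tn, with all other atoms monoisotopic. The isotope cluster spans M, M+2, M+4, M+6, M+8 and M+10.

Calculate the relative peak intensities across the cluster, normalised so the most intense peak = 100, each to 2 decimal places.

21.67 : 74.41 : 100.00 : 65.54 : 20.89 : 2.59

Element Dz pattern (n=3): 0.15773534 : 0.40259866 : 0.34252665 : 0.09713934
Element Tn pattern (n=2): 0.48191364 : 0.42457272 : 0.09351364
Convolve the two distributions (both contribute in 2-u steps):
  M: 0.15773534×0.48191364 = 0.076015
  M+2: 0.15773534×0.42457272 + 0.40259866×0.48191364 = 0.260988
  M+4: 0.15773534×0.09351364 + 0.40259866×0.42457272 + 0.34252665×0.48191364 = 0.350751
  M+6: 0.40259866×0.09351364 + 0.34252665×0.42457272 + 0.09713934×0.48191364 = 0.229889
  M+8: 0.34252665×0.09351364 + 0.09713934×0.42457272 = 0.073274
  M+10: 0.09713934×0.09351364 = 0.009084
Scale to base peak (0.350751) = 100: 21.67 : 74.41 : 100.00 : 65.54 : 20.89 : 2.59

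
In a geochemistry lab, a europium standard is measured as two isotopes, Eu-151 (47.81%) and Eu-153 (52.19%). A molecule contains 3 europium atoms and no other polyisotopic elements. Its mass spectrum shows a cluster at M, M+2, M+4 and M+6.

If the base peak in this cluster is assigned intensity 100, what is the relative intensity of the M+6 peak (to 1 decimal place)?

36.4

Term probabilities: M 0.1093, M+2 0.3579, M+4 0.3907, M+6 0.1422. Base peak = M+4.
P(M+4) = C(3,2) × 0.4781^1 × 0.5219^2 = 3 × 0.4781 × 0.27237961 = 0.390674 (base)
P(M+6) = C(3,3) × 0.4781^0 × 0.5219^3 = 1 × 1.0000 × 0.14215492 = 0.142155
Relative intensity = 0.142155 / 0.390674 × 100 = 36.4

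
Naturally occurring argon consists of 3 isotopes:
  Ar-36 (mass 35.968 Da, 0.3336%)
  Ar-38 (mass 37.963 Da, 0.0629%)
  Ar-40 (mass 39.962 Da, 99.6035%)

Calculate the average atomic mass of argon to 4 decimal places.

Ar = Σ fᵢ·mᵢ = 0.003336 × 35.968 + 0.000629 × 37.963 + 0.996035 × 39.962
= 0.11999 + 0.02388 + 39.80355 = 39.94742 Da

39.9474 Da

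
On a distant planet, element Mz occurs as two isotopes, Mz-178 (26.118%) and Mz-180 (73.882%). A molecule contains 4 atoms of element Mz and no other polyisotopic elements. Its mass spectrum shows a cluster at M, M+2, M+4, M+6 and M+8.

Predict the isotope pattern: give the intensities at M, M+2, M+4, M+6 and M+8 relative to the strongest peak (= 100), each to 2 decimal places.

The 4 Mz atoms are independent, so intensities follow the terms of (0.26118 + 0.73882)^4.
P(M) = 0.26118^4 = 0.004653
P(M+2) = 4 × 0.26118^3 × 0.73882^1 = 0.052652
P(M+4) = 6 × 0.26118^2 × 0.73882^2 = 0.223413
P(M+6) = 4 × 0.26118^1 × 0.73882^3 = 0.421324
P(M+8) = 0.73882^4 = 0.297958
The M+6 peak is largest (0.421324); scaling to 100 gives 1.10 : 12.50 : 53.03 : 100.00 : 70.72.

1.10 : 12.50 : 53.03 : 100.00 : 70.72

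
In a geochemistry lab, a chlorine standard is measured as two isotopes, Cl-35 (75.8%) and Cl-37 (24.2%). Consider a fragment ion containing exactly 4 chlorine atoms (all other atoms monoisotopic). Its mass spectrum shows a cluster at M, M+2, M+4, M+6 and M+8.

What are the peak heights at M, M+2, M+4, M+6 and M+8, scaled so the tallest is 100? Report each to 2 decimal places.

Each Cl atom is independently Cl-35 (p = 0.758) or Cl-37 (q = 0.242); the cluster is the binomial expansion (p + q)^4.
P(M) = 0.758^4 = 0.330124
P(M+2) = 4 × 0.758^3 × 0.242^1 = 0.421583
P(M+4) = 6 × 0.758^2 × 0.242^2 = 0.201893
P(M+6) = 4 × 0.758^1 × 0.242^3 = 0.042971
P(M+8) = 0.242^4 = 0.003430
The M+2 peak is largest (0.421583); scaling to 100 gives 78.31 : 100.00 : 47.89 : 10.19 : 0.81.

78.31 : 100.00 : 47.89 : 10.19 : 0.81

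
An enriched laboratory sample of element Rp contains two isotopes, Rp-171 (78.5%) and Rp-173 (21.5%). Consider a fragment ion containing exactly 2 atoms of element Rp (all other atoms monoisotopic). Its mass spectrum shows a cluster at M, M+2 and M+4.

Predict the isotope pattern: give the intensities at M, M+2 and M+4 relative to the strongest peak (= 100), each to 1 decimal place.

Each Rp atom is independently Rp-171 (p = 0.785) or Rp-173 (q = 0.215); the cluster is the binomial expansion (p + q)^2.
P(M) = 0.785^2 = 0.616225
P(M+2) = 2 × 0.785^1 × 0.215^1 = 0.337550
P(M+4) = 0.215^2 = 0.046225
The M peak is largest (0.616225); scaling to 100 gives 100.0 : 54.8 : 7.5.

100.0 : 54.8 : 7.5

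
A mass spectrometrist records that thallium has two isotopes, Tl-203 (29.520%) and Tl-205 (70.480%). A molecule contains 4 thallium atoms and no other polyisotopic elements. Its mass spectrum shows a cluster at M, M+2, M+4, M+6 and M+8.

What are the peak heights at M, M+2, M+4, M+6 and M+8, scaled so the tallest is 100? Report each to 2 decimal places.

1.84 : 17.54 : 62.83 : 100.00 : 59.69

Each Tl atom is independently Tl-203 (p = 0.29520) or Tl-205 (q = 0.70480); the cluster is the binomial expansion (p + q)^4.
P(M) = 0.29520^4 = 0.007594
P(M+2) = 4 × 0.29520^3 × 0.70480^1 = 0.072523
P(M+4) = 6 × 0.29520^2 × 0.70480^2 = 0.259726
P(M+6) = 4 × 0.29520^1 × 0.70480^3 = 0.413403
P(M+8) = 0.70480^4 = 0.246754
The M+6 peak is largest (0.413403); scaling to 100 gives 1.84 : 17.54 : 62.83 : 100.00 : 59.69.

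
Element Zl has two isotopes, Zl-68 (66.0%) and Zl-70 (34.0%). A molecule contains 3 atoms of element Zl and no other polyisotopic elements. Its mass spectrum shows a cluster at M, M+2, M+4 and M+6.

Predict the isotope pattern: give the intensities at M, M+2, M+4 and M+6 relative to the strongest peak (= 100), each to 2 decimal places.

64.71 : 100.00 : 51.52 : 8.85

Expanding (0.660 + 0.340)^3:
P(M) = 0.660^3 = 0.287496
P(M+2) = 3 × 0.660^2 × 0.340^1 = 0.444312
P(M+4) = 3 × 0.660^1 × 0.340^2 = 0.228888
P(M+6) = 0.340^3 = 0.039304
The M+2 peak is largest (0.444312); scaling to 100 gives 64.71 : 100.00 : 51.52 : 8.85.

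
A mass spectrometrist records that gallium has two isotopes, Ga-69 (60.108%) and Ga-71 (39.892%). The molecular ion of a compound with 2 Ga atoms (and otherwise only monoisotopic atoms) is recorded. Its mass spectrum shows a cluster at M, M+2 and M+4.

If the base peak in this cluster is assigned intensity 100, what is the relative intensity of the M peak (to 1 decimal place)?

75.3

Binomial terms of (0.60108 + 0.39892)^2: M 0.3613, M+2 0.4796, M+4 0.1591 → M+2 is the base peak.
P(M+2) = C(2,1) × 0.60108^1 × 0.39892^1 = 2 × 0.60108 × 0.39892 = 0.479566 (base)
P(M) = C(2,0) × 0.60108^2 × 0.39892^0 = 1 × 0.36129717 × 1.0000 = 0.361297
Relative intensity = 0.361297 / 0.479566 × 100 = 75.3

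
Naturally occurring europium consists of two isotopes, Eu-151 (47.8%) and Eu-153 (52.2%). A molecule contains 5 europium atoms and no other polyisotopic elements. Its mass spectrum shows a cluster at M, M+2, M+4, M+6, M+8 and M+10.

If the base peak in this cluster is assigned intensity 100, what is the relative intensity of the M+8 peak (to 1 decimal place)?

54.6

Term probabilities: M 0.0250, M+2 0.1363, M+4 0.2976, M+6 0.3250, M+8 0.1775, M+10 0.0388. Base peak = M+6.
P(M+6) = C(5,3) × 0.478^2 × 0.522^3 = 10 × 0.228484 × 0.14223665 = 0.324988 (base)
P(M+8) = C(5,4) × 0.478^1 × 0.522^4 = 5 × 0.4780 × 0.07424753 = 0.177452
Relative intensity = 0.177452 / 0.324988 × 100 = 54.6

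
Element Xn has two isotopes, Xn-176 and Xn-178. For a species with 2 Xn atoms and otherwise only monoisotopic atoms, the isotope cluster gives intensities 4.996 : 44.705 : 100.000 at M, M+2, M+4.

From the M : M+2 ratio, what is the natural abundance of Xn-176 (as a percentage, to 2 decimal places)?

18.27%

If p is the fraction of Xn that is Xn-176, then I(M+2)/I(M) = [C(2,1)·p^1·(1−p)] / p^2 = 2·(1−p)/p = 44.705/4.996 = 8.9482
(1−p)/p = 8.9482/2 = 4.4741  ⇒  p = 1/(1 + 4.4741) = 0.1827
Xn-176: 18.27%, Xn-178: 81.73%.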